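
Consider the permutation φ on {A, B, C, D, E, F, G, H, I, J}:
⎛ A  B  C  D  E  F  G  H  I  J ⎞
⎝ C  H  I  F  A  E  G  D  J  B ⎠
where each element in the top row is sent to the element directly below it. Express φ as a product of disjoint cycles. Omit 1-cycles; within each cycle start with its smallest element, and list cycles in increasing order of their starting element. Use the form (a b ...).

Start at A and follow images: A → C → I → J → B → H → D → F → E → A, giving the cycle (A C I J B H D F E).
Repeating from the next unused element and collecting all non-trivial cycles gives (A C I J B H D F E).

(A C I J B H D F E)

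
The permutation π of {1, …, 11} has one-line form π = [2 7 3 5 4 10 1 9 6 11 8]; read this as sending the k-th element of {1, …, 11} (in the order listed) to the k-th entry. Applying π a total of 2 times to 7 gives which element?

2

Tracing 7 → 1 → … returns to 7 after 3 steps, so 7 lies in a 3-cycle (1 2 7).
Advancing 2 steps from 7: 7 → 1 → 2.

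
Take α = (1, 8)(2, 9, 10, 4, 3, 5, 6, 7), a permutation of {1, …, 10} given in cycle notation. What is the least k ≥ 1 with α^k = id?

The disjoint cycles have lengths 8, 2.
The order of α is the least common multiple of its cycle lengths: lcm(8, 2) = 8.

8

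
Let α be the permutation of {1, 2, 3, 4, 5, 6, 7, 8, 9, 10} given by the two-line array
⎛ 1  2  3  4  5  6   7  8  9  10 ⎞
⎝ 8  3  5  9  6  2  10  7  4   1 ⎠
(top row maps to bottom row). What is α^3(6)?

Tracing 6 → 2 → … returns to 6 after 4 steps, so 6 lies in a 4-cycle (2, 3, 5, 6).
Advancing 3 steps from 6: 6 → 2 → 3 → 5.

5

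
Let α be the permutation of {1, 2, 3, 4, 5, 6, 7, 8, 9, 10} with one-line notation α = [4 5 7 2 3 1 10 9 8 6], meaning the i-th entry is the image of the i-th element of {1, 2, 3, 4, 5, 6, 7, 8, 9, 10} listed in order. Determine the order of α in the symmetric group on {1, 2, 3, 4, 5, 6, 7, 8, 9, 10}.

The disjoint-cycle form of α has cycle lengths 8, 2.
The order of α is the least common multiple of its cycle lengths: lcm(8, 2) = 8.

8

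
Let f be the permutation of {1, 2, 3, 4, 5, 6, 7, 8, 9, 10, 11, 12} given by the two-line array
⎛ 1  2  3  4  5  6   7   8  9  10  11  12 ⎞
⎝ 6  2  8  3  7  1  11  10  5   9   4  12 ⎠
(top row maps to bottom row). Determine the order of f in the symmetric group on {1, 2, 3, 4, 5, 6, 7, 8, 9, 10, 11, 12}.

8

The disjoint-cycle form of f has cycle lengths 8, 2, 1, 1.
The order is lcm(8, 2) = 8.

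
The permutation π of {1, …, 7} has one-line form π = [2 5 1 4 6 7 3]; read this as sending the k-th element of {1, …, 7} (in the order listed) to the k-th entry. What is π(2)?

5

2 is element number 2 of the domain, and entry number 2 of the one-line form is 5, so π(2) = 5.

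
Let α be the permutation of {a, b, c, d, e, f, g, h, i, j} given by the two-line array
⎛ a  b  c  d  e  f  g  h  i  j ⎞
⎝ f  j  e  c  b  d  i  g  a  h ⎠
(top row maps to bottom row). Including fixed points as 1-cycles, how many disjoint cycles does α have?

1

The cycle decomposition is (a, f, d, c, e, b, j, h, g, i), which has 1 cycle (counting 1-cycles).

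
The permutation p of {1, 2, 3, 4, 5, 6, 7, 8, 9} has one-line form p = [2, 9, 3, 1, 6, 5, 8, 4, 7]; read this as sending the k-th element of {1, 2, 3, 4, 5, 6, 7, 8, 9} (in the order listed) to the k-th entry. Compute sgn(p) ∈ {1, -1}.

1

In disjoint-cycle form the cycle lengths are 6, 2, 1.
A cycle is odd iff its length is even; p has 2 even-length cycles, so sgn(p) = (−1)^2 and p is even.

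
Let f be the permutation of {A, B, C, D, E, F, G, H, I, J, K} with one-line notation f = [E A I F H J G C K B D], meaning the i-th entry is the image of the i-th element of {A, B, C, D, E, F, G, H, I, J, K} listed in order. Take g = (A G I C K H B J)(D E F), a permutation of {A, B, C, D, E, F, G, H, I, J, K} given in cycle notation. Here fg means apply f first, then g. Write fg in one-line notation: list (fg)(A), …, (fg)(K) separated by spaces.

Chase each element through f then g: A → E → F; B → A → G; C → I → C; D → F → D; E → H → B; F → J → A; G → G → I; H → C → K; I → K → H; J → B → J; K → D → E.
Collecting the images, fg = [F G C D B A I K H J E].

F G C D B A I K H J E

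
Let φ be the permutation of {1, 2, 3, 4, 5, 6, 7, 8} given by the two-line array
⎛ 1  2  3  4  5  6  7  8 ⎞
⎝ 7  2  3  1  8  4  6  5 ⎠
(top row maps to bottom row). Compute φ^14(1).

Tracing 1 → 7 → … returns to 1 after 4 steps, so 1 lies in a 4-cycle (1 7 6 4).
Since the cycle has length 4, φ^14 acts on it the same as φ^2 (14 mod 4 = 2).
Advancing 2 steps from 1: 1 → 7 → 6.

6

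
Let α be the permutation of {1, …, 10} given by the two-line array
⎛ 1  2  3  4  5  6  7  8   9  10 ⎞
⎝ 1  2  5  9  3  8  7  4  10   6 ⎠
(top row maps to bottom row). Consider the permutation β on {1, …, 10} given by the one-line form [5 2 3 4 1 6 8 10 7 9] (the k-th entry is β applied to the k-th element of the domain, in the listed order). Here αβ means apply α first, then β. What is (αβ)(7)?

8

First apply α: α(7) = 7, then β(7) = 8. Thus (αβ)(7) = 8.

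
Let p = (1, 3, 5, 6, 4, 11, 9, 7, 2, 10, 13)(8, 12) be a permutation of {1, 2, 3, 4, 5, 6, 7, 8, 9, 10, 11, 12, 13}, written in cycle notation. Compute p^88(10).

10 lies in the 11-cycle (1, 3, 5, 6, 4, 11, 9, 7, 2, 10, 13).
Since the cycle has length 11, p^88 acts on it the same as p^0 (88 mod 11 = 0).
So p^88(10) = 10.

10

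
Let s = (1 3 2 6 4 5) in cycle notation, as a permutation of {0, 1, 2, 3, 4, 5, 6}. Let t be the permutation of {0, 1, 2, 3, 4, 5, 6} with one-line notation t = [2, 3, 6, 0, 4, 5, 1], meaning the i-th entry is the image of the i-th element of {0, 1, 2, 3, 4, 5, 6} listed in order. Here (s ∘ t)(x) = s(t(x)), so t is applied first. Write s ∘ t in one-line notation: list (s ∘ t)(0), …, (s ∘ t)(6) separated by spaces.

6 2 4 0 5 1 3

Chase each element through t then s: 0 → 2 → 6; 1 → 3 → 2; 2 → 6 → 4; 3 → 0 → 0; 4 → 4 → 5; 5 → 5 → 1; 6 → 1 → 3.
So s ∘ t in one-line form is 6 2 4 0 5 1 3.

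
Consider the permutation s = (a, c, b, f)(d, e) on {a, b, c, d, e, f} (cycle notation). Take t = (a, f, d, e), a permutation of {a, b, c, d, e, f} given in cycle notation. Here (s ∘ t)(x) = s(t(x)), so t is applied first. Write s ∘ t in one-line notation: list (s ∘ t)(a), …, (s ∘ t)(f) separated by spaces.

a f b d c e

(s ∘ t)(x) = s(t(x)). Computing each image: s(t(a)) = s(f) = a, s(t(b)) = s(b) = f, s(t(c)) = s(c) = b, s(t(d)) = s(e) = d, s(t(e)) = s(a) = c, s(t(f)) = s(d) = e.
Hence s ∘ t = [a f b d c e].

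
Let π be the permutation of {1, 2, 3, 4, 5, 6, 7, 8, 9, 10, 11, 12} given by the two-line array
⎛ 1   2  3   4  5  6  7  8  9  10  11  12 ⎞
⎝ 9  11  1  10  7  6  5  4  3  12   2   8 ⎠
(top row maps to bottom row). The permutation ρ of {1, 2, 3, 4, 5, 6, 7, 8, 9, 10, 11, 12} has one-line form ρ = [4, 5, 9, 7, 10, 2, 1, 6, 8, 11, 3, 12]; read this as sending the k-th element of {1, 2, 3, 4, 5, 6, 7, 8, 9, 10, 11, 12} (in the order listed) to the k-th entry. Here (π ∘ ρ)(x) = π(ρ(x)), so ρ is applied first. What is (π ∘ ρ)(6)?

11

ρ(6) = 2, then π(2) = 11; composing gives (π ∘ ρ)(6) = 11.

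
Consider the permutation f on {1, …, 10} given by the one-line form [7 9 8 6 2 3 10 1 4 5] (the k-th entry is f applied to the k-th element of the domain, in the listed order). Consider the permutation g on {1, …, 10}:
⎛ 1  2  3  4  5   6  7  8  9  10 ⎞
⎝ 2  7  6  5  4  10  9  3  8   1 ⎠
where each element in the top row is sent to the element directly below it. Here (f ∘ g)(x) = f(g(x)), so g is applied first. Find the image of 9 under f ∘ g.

1

g(9) = 8, then f(8) = 1; composing gives (f ∘ g)(9) = 1.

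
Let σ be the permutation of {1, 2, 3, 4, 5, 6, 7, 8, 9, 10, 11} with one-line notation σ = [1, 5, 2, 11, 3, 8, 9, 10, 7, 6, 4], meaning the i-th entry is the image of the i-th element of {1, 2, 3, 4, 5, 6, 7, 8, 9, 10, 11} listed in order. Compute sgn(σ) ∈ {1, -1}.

1

In disjoint-cycle form the cycle lengths are 3, 3, 2, 2, 1.
A cycle of length ℓ contributes ℓ−1 transpositions, so σ is a product of 2 + 2 + 1 + 1 = 6 transpositions — even.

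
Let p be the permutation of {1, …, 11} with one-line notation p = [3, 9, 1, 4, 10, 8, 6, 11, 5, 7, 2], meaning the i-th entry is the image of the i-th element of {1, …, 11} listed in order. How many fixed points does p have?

1

The fixed points (elements with p(x) = x) are {4}, so there is 1.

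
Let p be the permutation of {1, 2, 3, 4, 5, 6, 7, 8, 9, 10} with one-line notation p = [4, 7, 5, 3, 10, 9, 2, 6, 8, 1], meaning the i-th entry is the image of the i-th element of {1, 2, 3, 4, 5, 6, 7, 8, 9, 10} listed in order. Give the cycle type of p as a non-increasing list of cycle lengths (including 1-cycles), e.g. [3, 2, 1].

[5, 3, 2]

The disjoint cycles are (1, 4, 3, 5, 10)(2, 7)(6, 9, 8), with lengths 5, 3, 2 in non-increasing order.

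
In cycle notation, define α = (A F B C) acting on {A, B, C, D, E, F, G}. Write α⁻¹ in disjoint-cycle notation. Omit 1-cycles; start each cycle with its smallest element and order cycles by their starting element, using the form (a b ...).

(A C B F)

If α sends a → b within a cycle, α⁻¹ sends b → a; equivalently, reverse each cycle.
Reversing each cycle of α and rotating so the smallest element leads gives (A C B F).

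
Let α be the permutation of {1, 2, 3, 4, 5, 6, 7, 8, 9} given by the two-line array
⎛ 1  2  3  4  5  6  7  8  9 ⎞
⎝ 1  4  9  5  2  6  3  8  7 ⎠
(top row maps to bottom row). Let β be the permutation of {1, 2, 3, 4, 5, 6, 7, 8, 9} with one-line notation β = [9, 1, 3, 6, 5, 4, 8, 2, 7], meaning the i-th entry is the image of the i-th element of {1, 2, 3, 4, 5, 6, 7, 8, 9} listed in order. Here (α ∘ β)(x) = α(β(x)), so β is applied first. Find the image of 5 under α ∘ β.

2

β(5) = 5, then α(5) = 2; composing gives (α ∘ β)(5) = 2.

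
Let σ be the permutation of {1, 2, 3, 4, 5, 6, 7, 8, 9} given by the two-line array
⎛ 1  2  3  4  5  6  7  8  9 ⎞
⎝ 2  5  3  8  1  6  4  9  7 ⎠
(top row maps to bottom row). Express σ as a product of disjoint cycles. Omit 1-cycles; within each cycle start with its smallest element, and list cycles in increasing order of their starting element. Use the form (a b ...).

From 1: 1 → 2 → 5 → 1, closing the cycle (1 2 5).
Repeating from the next unused element and collecting all non-trivial cycles gives (1 2 5)(4 8 9 7).

(1 2 5)(4 8 9 7)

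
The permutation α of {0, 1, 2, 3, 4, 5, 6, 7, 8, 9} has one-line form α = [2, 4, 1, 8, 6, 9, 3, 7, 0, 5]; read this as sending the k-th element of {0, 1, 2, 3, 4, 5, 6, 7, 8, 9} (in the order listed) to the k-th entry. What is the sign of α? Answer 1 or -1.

In disjoint-cycle form the cycle lengths are 7, 2, 1.
A cycle of length ℓ contributes ℓ−1 transpositions, so α is a product of 6 + 1 = 7 transpositions — odd.

-1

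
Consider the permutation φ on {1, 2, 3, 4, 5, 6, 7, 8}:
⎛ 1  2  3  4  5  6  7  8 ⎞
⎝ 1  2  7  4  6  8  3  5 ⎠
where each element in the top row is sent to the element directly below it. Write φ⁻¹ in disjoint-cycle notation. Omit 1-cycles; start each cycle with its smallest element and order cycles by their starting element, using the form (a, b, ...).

(3, 7)(5, 8, 6)

The cycle decomposition of φ is (3, 7)(5, 6, 8).
The inverse reverses every cycle; in canonical form, φ⁻¹ = (3, 7)(5, 8, 6).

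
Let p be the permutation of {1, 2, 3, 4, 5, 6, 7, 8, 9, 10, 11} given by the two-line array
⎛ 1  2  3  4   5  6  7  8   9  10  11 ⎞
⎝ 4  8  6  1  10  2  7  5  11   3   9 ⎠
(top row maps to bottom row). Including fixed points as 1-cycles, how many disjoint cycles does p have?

The cycle decomposition is (1, 4)(2, 8, 5, 10, 3, 6)(7)(9, 11), which has 4 cycles (counting 1-cycles).

4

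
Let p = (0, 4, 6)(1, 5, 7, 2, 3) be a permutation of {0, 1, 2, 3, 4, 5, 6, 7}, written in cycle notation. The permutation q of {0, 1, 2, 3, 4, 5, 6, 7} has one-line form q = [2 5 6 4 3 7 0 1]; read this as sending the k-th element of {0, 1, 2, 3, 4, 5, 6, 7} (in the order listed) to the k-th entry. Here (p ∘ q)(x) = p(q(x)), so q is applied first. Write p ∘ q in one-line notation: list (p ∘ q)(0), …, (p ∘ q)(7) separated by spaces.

(p ∘ q)(x) = p(q(x)). Computing each image: p(q(0)) = p(2) = 3, p(q(1)) = p(5) = 7, p(q(2)) = p(6) = 0, p(q(3)) = p(4) = 6, p(q(4)) = p(3) = 1, p(q(5)) = p(7) = 2, p(q(6)) = p(0) = 4, p(q(7)) = p(1) = 5.
Hence p ∘ q = [3 7 0 6 1 2 4 5].

3 7 0 6 1 2 4 5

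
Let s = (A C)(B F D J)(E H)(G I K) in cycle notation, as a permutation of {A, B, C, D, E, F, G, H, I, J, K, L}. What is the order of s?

12

The cycle type of s is (4, 3, 2, 2, 1).
Since disjoint cycles commute, ord(s) = lcm(4, 3, 2, 2) = 12.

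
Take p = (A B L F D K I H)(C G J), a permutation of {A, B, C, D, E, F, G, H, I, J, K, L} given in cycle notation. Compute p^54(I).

I lies in the 8-cycle (A B L F D K I H).
Since the cycle has length 8, p^54 acts on it the same as p^6 (54 mod 8 = 6).
Stepping 6 places around the cycle: I → H → A → B → L → F → D.

D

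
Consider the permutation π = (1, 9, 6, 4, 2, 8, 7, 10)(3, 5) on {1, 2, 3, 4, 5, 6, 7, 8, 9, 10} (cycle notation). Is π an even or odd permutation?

The cycle lengths are 8, 2.
A cycle is odd iff its length is even; π has 2 even-length cycles, so sgn(π) = (−1)^2 and π is even.

even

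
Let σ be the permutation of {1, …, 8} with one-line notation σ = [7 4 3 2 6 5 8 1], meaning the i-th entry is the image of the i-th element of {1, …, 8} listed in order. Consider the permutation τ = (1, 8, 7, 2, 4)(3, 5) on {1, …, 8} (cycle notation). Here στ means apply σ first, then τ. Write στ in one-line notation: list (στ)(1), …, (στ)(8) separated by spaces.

For each element, apply σ then τ: 1 → 7 → 2; 2 → 4 → 1; 3 → 3 → 5; 4 → 2 → 4; 5 → 6 → 6; 6 → 5 → 3; 7 → 8 → 7; 8 → 1 → 8.
So στ in one-line form is 2 1 5 4 6 3 7 8.

2 1 5 4 6 3 7 8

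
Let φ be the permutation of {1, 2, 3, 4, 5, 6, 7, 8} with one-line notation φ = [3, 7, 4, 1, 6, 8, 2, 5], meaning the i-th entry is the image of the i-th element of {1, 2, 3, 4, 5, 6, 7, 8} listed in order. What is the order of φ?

6

Decomposing into disjoint cycles gives cycle lengths 3, 3, 2.
The order is lcm(3, 3, 2) = 6.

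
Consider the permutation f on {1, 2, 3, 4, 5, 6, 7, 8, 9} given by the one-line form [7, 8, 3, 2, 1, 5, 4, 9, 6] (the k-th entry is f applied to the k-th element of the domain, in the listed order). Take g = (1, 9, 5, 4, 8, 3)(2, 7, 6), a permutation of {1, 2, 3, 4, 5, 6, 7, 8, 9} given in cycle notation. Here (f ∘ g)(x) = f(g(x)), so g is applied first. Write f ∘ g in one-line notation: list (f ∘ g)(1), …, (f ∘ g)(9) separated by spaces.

6 4 7 9 2 8 5 3 1

(f ∘ g)(x) = f(g(x)). Computing each image: f(g(1)) = f(9) = 6, f(g(2)) = f(7) = 4, f(g(3)) = f(1) = 7, f(g(4)) = f(8) = 9, f(g(5)) = f(4) = 2, f(g(6)) = f(2) = 8, f(g(7)) = f(6) = 5, f(g(8)) = f(3) = 3, f(g(9)) = f(5) = 1.
Hence f ∘ g = [6 4 7 9 2 8 5 3 1].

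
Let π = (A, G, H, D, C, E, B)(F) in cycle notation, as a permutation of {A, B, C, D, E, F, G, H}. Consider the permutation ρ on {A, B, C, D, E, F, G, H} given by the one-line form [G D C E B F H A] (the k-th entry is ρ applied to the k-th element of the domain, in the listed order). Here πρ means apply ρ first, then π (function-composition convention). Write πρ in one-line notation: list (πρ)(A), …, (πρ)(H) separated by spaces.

H C E B A F D G

(πρ)(x) = π(ρ(x)). Computing each image: π(ρ(A)) = π(G) = H, π(ρ(B)) = π(D) = C, π(ρ(C)) = π(C) = E, π(ρ(D)) = π(E) = B, π(ρ(E)) = π(B) = A, π(ρ(F)) = π(F) = F, π(ρ(G)) = π(H) = D, π(ρ(H)) = π(A) = G.
Hence πρ = [H C E B A F D G].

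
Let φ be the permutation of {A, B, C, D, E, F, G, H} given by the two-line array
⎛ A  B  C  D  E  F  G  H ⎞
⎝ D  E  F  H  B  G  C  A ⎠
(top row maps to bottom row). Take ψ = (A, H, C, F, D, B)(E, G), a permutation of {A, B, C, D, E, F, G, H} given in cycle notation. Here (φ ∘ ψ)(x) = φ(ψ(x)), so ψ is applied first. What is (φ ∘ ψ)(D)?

ψ(D) = B, then φ(B) = E; composing gives (φ ∘ ψ)(D) = E.

E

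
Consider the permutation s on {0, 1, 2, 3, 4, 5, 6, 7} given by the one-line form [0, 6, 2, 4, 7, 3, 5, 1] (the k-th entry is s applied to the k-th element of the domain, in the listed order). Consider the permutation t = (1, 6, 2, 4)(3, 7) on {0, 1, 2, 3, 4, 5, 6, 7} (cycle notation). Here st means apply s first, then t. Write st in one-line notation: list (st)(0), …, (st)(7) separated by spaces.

For each element, apply s then t: 0 → 0 → 0; 1 → 6 → 2; 2 → 2 → 4; 3 → 4 → 1; 4 → 7 → 3; 5 → 3 → 7; 6 → 5 → 5; 7 → 1 → 6.
So st in one-line form is 0 2 4 1 3 7 5 6.

0 2 4 1 3 7 5 6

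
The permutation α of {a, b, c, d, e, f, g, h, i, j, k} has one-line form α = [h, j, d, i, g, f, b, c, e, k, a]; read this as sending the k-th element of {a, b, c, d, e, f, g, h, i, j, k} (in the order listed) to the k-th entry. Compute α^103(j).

h

Tracing j → k → … returns to j after 10 steps, so j lies in a 10-cycle (a h c d i e g b j k).
Since the cycle has length 10, α^103 acts on it the same as α^3 (103 mod 10 = 3).
Stepping 3 places around the cycle: j → k → a → h.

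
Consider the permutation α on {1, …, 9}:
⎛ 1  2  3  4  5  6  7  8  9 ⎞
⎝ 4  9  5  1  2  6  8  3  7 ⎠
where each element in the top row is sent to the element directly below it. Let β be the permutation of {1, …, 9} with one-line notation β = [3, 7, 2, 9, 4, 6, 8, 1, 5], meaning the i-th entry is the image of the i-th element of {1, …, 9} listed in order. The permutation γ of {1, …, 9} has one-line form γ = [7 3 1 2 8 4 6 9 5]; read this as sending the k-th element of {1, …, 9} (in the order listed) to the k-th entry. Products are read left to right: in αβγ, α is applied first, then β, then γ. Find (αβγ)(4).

1

Apply the permutations in order: α(4) = 1, then β(1) = 3, then γ(3) = 1. So (αβγ)(4) = 1.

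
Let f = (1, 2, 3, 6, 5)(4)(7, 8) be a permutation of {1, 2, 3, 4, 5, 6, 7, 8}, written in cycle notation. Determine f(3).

6

3 appears in (1, 2, 3, 6, 5); the next entry (wrapping around) is 6.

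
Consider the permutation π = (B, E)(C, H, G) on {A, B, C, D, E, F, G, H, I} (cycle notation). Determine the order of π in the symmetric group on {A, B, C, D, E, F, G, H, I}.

6

The cycle type of π is (3, 2, 1, 1, 1, 1).
The order of π is the least common multiple of its cycle lengths: lcm(3, 2) = 6.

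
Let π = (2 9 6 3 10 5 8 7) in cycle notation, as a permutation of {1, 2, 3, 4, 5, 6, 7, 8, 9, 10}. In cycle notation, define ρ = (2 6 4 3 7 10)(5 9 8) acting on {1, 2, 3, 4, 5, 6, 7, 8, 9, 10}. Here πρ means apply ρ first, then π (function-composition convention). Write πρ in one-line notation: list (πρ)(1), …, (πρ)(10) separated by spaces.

(πρ)(x) = π(ρ(x)). Computing each image: π(ρ(1)) = π(1) = 1, π(ρ(2)) = π(6) = 3, π(ρ(3)) = π(7) = 2, π(ρ(4)) = π(3) = 10, π(ρ(5)) = π(9) = 6, π(ρ(6)) = π(4) = 4, π(ρ(7)) = π(10) = 5, π(ρ(8)) = π(5) = 8, π(ρ(9)) = π(8) = 7, π(ρ(10)) = π(2) = 9.
Hence πρ = [1 3 2 10 6 4 5 8 7 9].

1 3 2 10 6 4 5 8 7 9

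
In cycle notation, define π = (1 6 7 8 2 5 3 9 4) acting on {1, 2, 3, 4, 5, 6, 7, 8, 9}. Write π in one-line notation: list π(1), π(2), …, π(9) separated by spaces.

6 5 9 1 3 7 8 2 4

Each element maps to the next entry in its cycle (wrapping to the front): 1→6, 2→5, 3→9, 4→1, 5→3, 6→7, 7→8, 8→2, 9→4.
So the one-line form is 6 5 9 1 3 7 8 2 4.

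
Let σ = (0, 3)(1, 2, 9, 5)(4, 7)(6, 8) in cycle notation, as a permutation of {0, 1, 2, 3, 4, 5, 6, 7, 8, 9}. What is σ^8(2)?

2

2 lies in the 4-cycle (1, 2, 9, 5).
Since the cycle has length 4, σ^8 acts on it the same as σ^0 (8 mod 4 = 0).
So σ^8(2) = 2.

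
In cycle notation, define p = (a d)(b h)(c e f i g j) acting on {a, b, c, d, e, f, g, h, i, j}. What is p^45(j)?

j lies in the 6-cycle (c e f i g j).
Since the cycle has length 6, p^45 acts on it the same as p^3 (45 mod 6 = 3).
Stepping 3 places around the cycle: j → c → e → f.

f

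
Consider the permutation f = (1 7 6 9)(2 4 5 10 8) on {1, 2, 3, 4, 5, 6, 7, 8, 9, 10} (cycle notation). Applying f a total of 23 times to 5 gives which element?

2

5 lies in the 5-cycle (2 4 5 10 8).
Powers repeat with period 5 on this cycle, and 23 mod 5 = 3, so f^23(5) = f^3(5).
Advancing 3 steps from 5: 5 → 10 → 8 → 2.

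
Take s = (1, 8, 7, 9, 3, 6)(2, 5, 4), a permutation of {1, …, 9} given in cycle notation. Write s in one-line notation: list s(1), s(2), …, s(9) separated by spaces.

Image by image: 1→8, 2→5, 3→6, 4→2, 5→4, 6→1, 7→9, 8→7, 9→3.
Listing these in domain order gives 8 5 6 2 4 1 9 7 3.

8 5 6 2 4 1 9 7 3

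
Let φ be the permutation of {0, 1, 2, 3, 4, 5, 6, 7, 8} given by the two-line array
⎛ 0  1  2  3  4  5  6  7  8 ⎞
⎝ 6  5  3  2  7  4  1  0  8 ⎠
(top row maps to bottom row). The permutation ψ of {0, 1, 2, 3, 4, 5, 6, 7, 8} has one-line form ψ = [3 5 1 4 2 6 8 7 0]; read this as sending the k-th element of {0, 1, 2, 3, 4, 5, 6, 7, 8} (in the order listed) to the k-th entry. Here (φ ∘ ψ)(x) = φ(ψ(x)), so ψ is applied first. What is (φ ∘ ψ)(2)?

First apply ψ: ψ(2) = 1, then φ(1) = 5. Thus (φ ∘ ψ)(2) = 5.

5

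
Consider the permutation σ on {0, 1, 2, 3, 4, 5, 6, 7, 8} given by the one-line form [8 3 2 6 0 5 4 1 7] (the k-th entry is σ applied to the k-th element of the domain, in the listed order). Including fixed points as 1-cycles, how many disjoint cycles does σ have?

The cycle decomposition is (0 8 7 1 3 6 4)(2)(5), which has 3 cycles (counting 1-cycles).

3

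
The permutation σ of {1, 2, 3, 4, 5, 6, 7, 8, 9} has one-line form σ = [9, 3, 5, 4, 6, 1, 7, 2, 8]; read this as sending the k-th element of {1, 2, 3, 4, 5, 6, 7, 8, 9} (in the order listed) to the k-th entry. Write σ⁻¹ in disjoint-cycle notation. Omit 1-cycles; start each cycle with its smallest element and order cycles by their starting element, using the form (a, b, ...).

(1, 6, 5, 3, 2, 8, 9)

First write σ in disjoint cycles: (1, 9, 8, 2, 3, 5, 6).
The inverse reverses every cycle; in canonical form, σ⁻¹ = (1, 6, 5, 3, 2, 8, 9).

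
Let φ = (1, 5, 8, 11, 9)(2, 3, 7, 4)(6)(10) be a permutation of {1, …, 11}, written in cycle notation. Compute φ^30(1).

1

1 lies in the 5-cycle (1, 5, 8, 11, 9).
Since the cycle has length 5, φ^30 acts on it the same as φ^0 (30 mod 5 = 0).
So φ^30(1) = 1.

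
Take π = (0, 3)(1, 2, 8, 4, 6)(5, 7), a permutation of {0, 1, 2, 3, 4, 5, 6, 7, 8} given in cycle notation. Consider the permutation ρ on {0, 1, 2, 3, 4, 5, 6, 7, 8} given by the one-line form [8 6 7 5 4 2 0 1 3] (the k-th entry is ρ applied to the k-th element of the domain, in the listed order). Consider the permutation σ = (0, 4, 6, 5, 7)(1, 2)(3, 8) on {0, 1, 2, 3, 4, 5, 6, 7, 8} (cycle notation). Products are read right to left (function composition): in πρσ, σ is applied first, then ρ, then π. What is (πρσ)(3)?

(πρσ)(3) = π(ρ(σ(3))). σ(3) = 8, then ρ(8) = 3, then π(3) = 0, so the result is 0.

0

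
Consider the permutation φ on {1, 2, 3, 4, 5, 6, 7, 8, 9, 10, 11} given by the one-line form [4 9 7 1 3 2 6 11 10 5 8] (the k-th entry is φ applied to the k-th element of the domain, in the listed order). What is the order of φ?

The disjoint-cycle form of φ has cycle lengths 7, 2, 2.
The order of φ is the least common multiple of its cycle lengths: lcm(7, 2, 2) = 14.

14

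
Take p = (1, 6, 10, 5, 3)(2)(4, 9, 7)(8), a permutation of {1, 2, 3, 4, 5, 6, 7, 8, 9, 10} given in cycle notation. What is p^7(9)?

7

9 lies in the 3-cycle (4, 9, 7).
Since the cycle has length 3, p^7 acts on it the same as p^1 (7 mod 3 = 1).
Advancing 1 step from 9: 9 → 7.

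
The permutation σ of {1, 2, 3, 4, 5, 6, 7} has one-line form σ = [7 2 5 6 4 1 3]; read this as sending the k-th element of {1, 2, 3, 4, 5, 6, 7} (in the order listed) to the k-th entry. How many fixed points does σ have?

The fixed points (elements with σ(x) = x) are {2}, so there is 1.

1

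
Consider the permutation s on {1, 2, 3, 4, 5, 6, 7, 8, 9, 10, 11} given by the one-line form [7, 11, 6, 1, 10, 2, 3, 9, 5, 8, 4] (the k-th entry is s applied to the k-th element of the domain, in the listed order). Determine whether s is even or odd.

In disjoint-cycle form the cycle lengths are 7, 4.
A cycle of length ℓ contributes ℓ−1 transpositions, so s is a product of 6 + 3 = 9 transpositions — odd.

odd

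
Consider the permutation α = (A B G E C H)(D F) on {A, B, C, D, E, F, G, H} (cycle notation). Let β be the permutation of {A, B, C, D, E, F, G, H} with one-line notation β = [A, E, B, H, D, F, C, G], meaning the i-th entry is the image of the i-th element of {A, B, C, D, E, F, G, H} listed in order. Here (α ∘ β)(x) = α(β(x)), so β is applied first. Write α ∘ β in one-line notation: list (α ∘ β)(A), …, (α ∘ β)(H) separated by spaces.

B C G A F D H E

For each element, apply β then α: A → A → B; B → E → C; C → B → G; D → H → A; E → D → F; F → F → D; G → C → H; H → G → E.
So α ∘ β in one-line form is B C G A F D H E.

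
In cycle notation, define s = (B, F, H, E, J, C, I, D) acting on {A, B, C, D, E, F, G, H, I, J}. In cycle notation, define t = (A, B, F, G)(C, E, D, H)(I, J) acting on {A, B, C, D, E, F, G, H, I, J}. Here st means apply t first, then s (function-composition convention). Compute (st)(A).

(st)(A) = s(t(A)). t(A) = B, then s(B) = F. So (st)(A) = F.

F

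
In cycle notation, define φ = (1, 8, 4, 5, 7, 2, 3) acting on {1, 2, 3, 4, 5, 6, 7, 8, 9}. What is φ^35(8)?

8 lies in the 7-cycle (1, 8, 4, 5, 7, 2, 3).
Since the cycle has length 7, φ^35 acts on it the same as φ^0 (35 mod 7 = 0).
So φ^35(8) = 8.

8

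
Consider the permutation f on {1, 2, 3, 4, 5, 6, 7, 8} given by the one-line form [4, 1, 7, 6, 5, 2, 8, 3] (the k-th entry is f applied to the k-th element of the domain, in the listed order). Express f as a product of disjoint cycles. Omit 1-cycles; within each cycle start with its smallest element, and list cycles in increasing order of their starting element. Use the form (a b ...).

(1 4 6 2)(3 7 8)

Iterating f from 1 gives 1 → 4 → 6 → 2 → 1; that is the 4-cycle (1 4 6 2).
Repeating from the next unused element and collecting all non-trivial cycles gives (1 4 6 2)(3 7 8).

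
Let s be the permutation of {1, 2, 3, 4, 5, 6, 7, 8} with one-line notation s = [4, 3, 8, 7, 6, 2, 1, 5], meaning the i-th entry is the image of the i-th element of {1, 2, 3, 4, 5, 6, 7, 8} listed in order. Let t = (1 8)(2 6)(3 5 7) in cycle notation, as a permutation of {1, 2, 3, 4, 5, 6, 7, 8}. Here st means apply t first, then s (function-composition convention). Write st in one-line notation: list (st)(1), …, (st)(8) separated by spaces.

5 2 6 7 1 3 8 4

(st)(x) = s(t(x)). Computing each image: s(t(1)) = s(8) = 5, s(t(2)) = s(6) = 2, s(t(3)) = s(5) = 6, s(t(4)) = s(4) = 7, s(t(5)) = s(7) = 1, s(t(6)) = s(2) = 3, s(t(7)) = s(3) = 8, s(t(8)) = s(1) = 4.
Hence st = [5 2 6 7 1 3 8 4].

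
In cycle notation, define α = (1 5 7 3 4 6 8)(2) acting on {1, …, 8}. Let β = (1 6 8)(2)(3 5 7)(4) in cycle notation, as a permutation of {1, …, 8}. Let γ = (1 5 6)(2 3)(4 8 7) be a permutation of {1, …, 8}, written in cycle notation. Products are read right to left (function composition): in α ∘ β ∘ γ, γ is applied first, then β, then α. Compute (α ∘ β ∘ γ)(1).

3

(α ∘ β ∘ γ)(1) = α(β(γ(1))). γ(1) = 5, then β(5) = 7, then α(7) = 3, so the result is 3.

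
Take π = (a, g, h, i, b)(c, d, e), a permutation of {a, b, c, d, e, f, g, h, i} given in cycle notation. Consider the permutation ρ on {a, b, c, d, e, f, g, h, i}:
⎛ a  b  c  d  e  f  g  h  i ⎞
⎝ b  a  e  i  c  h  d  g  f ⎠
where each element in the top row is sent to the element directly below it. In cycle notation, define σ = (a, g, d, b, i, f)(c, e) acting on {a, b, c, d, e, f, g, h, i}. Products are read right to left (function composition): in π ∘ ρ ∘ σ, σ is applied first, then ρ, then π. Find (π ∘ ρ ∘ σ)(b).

Chase b: σ(b) = i; ρ(i) = f; π(f) = f. Hence (π ∘ ρ ∘ σ)(b) = f.

f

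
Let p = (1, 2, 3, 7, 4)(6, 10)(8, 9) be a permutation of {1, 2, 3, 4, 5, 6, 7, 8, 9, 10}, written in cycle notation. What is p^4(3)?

3 lies in the 5-cycle (1, 2, 3, 7, 4).
Stepping 4 places around the cycle: 3 → 7 → 4 → 1 → 2.

2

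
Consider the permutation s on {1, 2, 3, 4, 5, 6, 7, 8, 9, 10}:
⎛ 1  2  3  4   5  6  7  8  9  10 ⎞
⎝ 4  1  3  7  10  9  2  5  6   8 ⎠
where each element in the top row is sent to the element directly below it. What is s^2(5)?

Tracing 5 → 10 → … returns to 5 after 3 steps, so 5 lies in a 3-cycle (5 10 8).
Advancing 2 steps from 5: 5 → 10 → 8.

8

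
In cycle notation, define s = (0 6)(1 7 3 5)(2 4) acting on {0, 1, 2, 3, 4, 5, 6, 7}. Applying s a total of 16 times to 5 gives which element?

5 lies in the 4-cycle (1 7 3 5).
Since the cycle has length 4, s^16 acts on it the same as s^0 (16 mod 4 = 0).
So s^16(5) = 5.

5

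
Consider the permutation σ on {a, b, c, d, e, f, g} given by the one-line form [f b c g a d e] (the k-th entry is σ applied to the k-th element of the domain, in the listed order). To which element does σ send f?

f is element number 6 of the domain, and entry number 6 of the one-line form is d, so σ(f) = d.

d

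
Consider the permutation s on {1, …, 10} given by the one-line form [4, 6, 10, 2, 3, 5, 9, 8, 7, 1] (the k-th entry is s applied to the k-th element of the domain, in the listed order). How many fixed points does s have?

The fixed points (elements with s(x) = x) are {8}, so there is 1.

1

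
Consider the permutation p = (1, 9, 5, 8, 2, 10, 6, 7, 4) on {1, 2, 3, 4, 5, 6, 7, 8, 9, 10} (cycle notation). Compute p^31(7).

5

7 lies in the 9-cycle (1, 9, 5, 8, 2, 10, 6, 7, 4).
Since the cycle has length 9, p^31 acts on it the same as p^4 (31 mod 9 = 4).
Stepping 4 places around the cycle: 7 → 4 → 1 → 9 → 5.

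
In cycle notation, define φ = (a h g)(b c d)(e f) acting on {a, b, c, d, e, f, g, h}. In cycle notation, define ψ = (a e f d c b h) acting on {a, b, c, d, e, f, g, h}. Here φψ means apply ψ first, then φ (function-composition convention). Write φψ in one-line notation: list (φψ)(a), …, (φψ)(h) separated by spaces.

Chase each element through ψ then φ: a → e → f; b → h → g; c → b → c; d → c → d; e → f → e; f → d → b; g → g → a; h → a → h.
So φψ in one-line form is f g c d e b a h.

f g c d e b a h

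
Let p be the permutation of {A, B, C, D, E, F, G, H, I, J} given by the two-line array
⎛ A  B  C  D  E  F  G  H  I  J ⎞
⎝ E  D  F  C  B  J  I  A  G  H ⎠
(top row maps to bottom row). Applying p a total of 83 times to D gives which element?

Tracing D → C → … returns to D after 8 steps, so D lies in an 8-cycle (A, E, B, D, C, F, J, H).
On an 8-cycle, p^8 is the identity, so p^83 = p^3 there (83 ≡ 3 mod 8).
Stepping 3 places around the cycle: D → C → F → J.

J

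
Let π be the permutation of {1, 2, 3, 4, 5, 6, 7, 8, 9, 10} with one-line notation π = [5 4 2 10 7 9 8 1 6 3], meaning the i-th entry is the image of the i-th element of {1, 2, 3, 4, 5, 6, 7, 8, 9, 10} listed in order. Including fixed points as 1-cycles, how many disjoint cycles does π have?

3

The cycle decomposition is (1, 5, 7, 8)(2, 4, 10, 3)(6, 9), which has 3 cycles (counting 1-cycles).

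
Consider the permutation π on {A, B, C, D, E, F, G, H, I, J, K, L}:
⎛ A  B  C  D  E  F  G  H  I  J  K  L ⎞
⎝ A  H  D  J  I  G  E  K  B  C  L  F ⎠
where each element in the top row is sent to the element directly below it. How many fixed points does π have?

The fixed points (elements with π(x) = x) are {A}, so there is 1.

1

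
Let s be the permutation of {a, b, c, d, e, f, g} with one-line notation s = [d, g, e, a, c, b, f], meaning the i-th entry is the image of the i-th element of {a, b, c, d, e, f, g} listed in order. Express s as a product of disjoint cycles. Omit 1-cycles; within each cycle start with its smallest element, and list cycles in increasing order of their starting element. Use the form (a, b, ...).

(a, d)(b, g, f)(c, e)

Start at a and follow images: a → d → a, giving the cycle (a, d).
Continuing from each remaining unvisited element yields (a, d)(b, g, f)(c, e).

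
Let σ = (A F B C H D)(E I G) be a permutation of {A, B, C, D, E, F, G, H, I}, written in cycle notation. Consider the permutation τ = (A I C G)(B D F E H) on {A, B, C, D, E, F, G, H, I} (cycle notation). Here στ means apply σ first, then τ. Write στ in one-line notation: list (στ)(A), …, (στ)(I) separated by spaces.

(στ)(x) = τ(σ(x)). Computing each image: τ(σ(A)) = τ(F) = E, τ(σ(B)) = τ(C) = G, τ(σ(C)) = τ(H) = B, τ(σ(D)) = τ(A) = I, τ(σ(E)) = τ(I) = C, τ(σ(F)) = τ(B) = D, τ(σ(G)) = τ(E) = H, τ(σ(H)) = τ(D) = F, τ(σ(I)) = τ(G) = A.
Hence στ = [E G B I C D H F A].

E G B I C D H F A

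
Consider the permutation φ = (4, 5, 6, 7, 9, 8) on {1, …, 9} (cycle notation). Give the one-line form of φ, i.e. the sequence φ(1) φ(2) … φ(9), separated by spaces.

Each element maps to the next entry in its cycle (wrapping to the front): 1↦1, 2↦2, 3↦3, 4↦5, 5↦6, 6↦7, 7↦9, 8↦4, 9↦8.
Listing these in domain order gives 1 2 3 5 6 7 9 4 8.

1 2 3 5 6 7 9 4 8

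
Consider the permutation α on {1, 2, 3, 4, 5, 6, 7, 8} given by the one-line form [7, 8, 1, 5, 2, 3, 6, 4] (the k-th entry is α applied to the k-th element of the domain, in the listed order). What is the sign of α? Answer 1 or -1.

1

In disjoint-cycle form the cycle lengths are 4, 4.
A cycle of length ℓ contributes ℓ−1 transpositions, so α is a product of 3 + 3 = 6 transpositions — even.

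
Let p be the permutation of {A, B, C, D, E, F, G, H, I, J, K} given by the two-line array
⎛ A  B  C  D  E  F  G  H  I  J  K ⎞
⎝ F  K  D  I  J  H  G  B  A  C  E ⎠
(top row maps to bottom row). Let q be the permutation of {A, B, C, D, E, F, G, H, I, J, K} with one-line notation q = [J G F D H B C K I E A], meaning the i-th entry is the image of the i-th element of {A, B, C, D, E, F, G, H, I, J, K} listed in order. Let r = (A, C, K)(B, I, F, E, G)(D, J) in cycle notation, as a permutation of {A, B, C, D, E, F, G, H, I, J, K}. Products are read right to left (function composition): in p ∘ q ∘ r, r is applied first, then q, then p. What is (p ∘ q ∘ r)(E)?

Chase E: r(E) = G; q(G) = C; p(C) = D. Hence (p ∘ q ∘ r)(E) = D.

D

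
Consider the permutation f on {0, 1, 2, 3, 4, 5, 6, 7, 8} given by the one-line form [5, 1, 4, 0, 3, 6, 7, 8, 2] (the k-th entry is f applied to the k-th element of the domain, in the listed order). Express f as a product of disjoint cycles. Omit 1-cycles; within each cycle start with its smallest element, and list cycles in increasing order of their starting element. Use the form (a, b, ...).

Start at 0 and follow images: 0 → 5 → 6 → 7 → 8 → 2 → 4 → 3 → 0, giving the cycle (0, 5, 6, 7, 8, 2, 4, 3).
Repeating from the next unused element and collecting all non-trivial cycles gives (0, 5, 6, 7, 8, 2, 4, 3).

(0, 5, 6, 7, 8, 2, 4, 3)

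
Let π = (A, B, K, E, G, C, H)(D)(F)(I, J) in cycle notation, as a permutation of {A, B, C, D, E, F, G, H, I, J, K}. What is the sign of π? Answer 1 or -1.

-1

The cycle lengths are 7, 2, 1, 1.
A cycle of length ℓ contributes ℓ−1 transpositions, so π is a product of 6 + 1 = 7 transpositions — odd.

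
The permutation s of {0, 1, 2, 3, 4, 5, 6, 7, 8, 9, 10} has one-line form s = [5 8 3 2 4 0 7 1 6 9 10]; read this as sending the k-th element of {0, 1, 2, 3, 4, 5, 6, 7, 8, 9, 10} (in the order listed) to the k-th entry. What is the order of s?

Decomposing into disjoint cycles gives cycle lengths 4, 2, 2, 1, 1, 1.
The order of s is the least common multiple of its cycle lengths: lcm(4, 2, 2) = 4.

4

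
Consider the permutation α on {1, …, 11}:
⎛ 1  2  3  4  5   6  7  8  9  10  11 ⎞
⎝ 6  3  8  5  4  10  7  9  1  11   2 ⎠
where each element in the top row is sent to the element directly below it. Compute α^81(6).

10

Tracing 6 → 10 → … returns to 6 after 8 steps, so 6 lies in an 8-cycle (1 6 10 11 2 3 8 9).
Since the cycle has length 8, α^81 acts on it the same as α^1 (81 mod 8 = 1).
Stepping 1 place around the cycle: 6 → 10.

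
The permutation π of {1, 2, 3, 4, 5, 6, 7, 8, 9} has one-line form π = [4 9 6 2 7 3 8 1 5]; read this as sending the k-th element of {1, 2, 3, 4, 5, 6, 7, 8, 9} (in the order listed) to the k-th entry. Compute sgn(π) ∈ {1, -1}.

-1

In disjoint-cycle form the cycle lengths are 7, 2.
A cycle is odd iff its length is even; π has 1 even-length cycle, so sgn(π) = (−1)^1 and π is odd.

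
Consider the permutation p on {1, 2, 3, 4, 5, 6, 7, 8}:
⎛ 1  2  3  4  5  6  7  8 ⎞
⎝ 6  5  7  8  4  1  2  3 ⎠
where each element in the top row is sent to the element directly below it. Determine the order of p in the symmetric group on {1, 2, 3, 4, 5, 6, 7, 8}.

6

Decomposing into disjoint cycles gives cycle lengths 6, 2.
The order of p is the least common multiple of its cycle lengths: lcm(6, 2) = 6.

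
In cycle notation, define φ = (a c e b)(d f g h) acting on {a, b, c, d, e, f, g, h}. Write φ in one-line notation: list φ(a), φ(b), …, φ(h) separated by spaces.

Image by image: a→c, b→a, c→e, d→f, e→b, f→g, g→h, h→d.
Listing these in domain order gives c a e f b g h d.

c a e f b g h d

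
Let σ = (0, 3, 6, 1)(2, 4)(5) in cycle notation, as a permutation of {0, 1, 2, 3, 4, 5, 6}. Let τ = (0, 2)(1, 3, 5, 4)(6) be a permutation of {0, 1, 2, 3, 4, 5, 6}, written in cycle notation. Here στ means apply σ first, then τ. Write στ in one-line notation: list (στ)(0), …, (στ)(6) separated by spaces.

5 2 1 6 0 4 3

(στ)(x) = τ(σ(x)). Computing each image: τ(σ(0)) = τ(3) = 5, τ(σ(1)) = τ(0) = 2, τ(σ(2)) = τ(4) = 1, τ(σ(3)) = τ(6) = 6, τ(σ(4)) = τ(2) = 0, τ(σ(5)) = τ(5) = 4, τ(σ(6)) = τ(1) = 3.
Hence στ = [5 2 1 6 0 4 3].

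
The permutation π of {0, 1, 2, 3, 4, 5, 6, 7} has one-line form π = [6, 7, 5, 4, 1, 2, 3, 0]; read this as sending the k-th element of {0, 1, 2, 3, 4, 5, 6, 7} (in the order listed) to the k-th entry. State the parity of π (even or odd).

even

In disjoint-cycle form the cycle lengths are 6, 2.
A cycle of length ℓ contributes ℓ−1 transpositions, so π is a product of 5 + 1 = 6 transpositions — even.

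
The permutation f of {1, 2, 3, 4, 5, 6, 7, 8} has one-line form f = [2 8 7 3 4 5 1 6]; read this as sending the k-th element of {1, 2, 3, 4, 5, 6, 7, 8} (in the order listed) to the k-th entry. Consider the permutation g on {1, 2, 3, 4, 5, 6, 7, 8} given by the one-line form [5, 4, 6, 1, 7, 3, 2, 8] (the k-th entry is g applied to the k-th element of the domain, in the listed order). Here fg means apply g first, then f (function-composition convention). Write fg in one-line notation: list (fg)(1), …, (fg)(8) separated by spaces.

(fg)(x) = f(g(x)). Computing each image: f(g(1)) = f(5) = 4, f(g(2)) = f(4) = 3, f(g(3)) = f(6) = 5, f(g(4)) = f(1) = 2, f(g(5)) = f(7) = 1, f(g(6)) = f(3) = 7, f(g(7)) = f(2) = 8, f(g(8)) = f(8) = 6.
Hence fg = [4 3 5 2 1 7 8 6].

4 3 5 2 1 7 8 6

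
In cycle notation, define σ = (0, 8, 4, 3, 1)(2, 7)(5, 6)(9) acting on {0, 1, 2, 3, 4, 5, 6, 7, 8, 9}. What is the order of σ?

10

The cycle type of σ is (5, 2, 2, 1).
Since disjoint cycles commute, ord(σ) = lcm(5, 2, 2) = 10.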